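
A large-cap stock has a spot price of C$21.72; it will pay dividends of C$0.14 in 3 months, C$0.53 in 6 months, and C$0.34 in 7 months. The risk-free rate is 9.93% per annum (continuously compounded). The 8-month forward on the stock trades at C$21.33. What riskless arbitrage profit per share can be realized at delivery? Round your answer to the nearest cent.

C$0.85 per share

PV(dividends) I = 0.14·e^(−0.0993·3/12) + 0.53·e^(−0.0993·6/12) + 0.34·e^(−0.0993·7/12) = 0.9618
Fair forward F* = (S − I)·e^(rT) = (21.72 − 0.9618)·e^0.066200 = 20.7582 × 1.068440 = 22.1789
Market C$21.33 < fair 22.1789: forward underpriced → reverse cash-and-carry (short the stock, invest proceeds at r, pay the dividends, go long the forward).
Profit at T = |F_mkt − F*| = |21.33 − 22.1789| = C$0.85 per share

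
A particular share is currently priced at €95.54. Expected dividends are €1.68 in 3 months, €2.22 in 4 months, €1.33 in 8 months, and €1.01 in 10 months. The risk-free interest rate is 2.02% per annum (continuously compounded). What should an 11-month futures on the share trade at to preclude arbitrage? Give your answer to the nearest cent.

€91.03

PV(dividends) I = 1.68·e^(−0.0202·3/12) + 2.22·e^(−0.0202·4/12) + 1.33·e^(−0.0202·8/12) + 1.01·e^(−0.0202·10/12)
I = 1.6715 + 2.2051 + 1.3122 + 0.9931 = 6.1819
F = (S − I)·e^(rT) = (95.54 − 6.1819) · e^(0.0202·11/12)
= 89.3581 · e^0.018517 = 89.3581 × 1.018690 = €91.03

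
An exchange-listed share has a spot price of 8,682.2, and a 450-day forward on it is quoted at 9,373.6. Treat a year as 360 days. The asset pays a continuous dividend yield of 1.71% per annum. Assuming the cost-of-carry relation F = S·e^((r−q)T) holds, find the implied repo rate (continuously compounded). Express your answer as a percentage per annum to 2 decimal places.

7.84%

From F = S·e^((r−q)T): (r − q) = ln(F/S)/T
ln(9373.6/8682.2) = ln(1.079634) = 0.076622
(r − q) = 0.076622 / (450/360) = 0.061298
r = ln(F/S)/T + q = 0.061298 + 0.0171 = 0.078398
r = 7.84%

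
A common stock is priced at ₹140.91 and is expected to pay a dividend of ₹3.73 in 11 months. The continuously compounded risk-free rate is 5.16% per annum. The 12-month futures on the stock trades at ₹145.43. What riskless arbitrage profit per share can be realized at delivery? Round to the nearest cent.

₹0.80 per share

PV(dividends) I = 3.73·e^(−0.0516·11/12) = 3.5577
Fair futures F* = (S − I)·e^(rT) = (140.91 − 3.5577)·e^0.051600 = 137.3523 × 1.052954 = 144.6257
Market ₹145.43 > fair 144.6257: forward overpriced → cash-and-carry (borrow at r, buy the stock and collect the dividends, short the forward).
Profit at T = |F_mkt − F*| = |145.43 − 144.6257| = ₹0.80 per share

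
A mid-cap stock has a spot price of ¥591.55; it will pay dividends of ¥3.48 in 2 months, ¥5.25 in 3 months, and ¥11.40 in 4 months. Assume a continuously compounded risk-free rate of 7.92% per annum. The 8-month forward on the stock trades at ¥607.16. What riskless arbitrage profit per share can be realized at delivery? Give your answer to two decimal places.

PV(dividends) I = 3.48·e^(−0.0792·2/12) + 5.25·e^(−0.0792·3/12) + 11.40·e^(−0.0792·4/12) = 19.6844
Fair forward F* = (S − I)·e^(rT) = (591.55 − 19.6844)·e^0.052800 = 571.8656 × 1.054219 = 602.8716
Market ¥607.16 > fair 602.8716: forward overpriced → cash-and-carry (borrow at r, buy the stock and collect the dividends, short the forward).
Profit at T = |F_mkt − F*| = |607.16 − 602.8716| = ¥4.29 per share

¥4.29 per share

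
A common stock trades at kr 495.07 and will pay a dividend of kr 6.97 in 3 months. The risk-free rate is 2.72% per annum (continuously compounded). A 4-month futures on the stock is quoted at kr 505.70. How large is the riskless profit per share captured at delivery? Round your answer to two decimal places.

PV(dividends) I = 6.97·e^(−0.0272·3/12) = 6.9228
Fair futures F* = (S − I)·e^(rT) = (495.07 − 6.9228)·e^0.009067 = 488.1472 × 1.009108 = 492.5932
Market kr 505.70 > fair 492.5932: forward overpriced → cash-and-carry (borrow at r, buy the stock and collect the dividends, short the forward).
Profit at T = |F_mkt − F*| = |505.70 − 492.5932| = kr 13.11 per share

kr 13.11 per share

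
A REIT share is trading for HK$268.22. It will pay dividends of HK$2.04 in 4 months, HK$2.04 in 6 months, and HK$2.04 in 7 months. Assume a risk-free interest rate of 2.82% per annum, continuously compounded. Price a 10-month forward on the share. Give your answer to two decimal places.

HK$268.42

PV(dividends) I = 2.04·e^(−0.0282·4/12) + 2.04·e^(−0.0282·6/12) + 2.04·e^(−0.0282·7/12)
I = 2.0209 + 2.0114 + 2.0067 = 6.0390
F = (S − I)·e^(rT) = (268.22 − 6.0390) · e^(0.0282·10/12)
= 262.1810 · e^0.023500 = 262.1810 × 1.023778 = HK$268.42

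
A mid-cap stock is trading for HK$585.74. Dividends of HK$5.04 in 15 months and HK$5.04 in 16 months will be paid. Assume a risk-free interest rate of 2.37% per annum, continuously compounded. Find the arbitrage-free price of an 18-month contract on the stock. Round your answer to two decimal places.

HK$596.81

PV(dividends) I = 5.04·e^(−0.0237·15/12) + 5.04·e^(−0.0237·16/12)
I = 4.8929 + 4.8832 = 9.7761
F = (S − I)·e^(rT) = (585.74 − 9.7761) · e^(0.0237·18/12)
= 575.9639 · e^0.035550 = 575.9639 × 1.036189 = HK$596.81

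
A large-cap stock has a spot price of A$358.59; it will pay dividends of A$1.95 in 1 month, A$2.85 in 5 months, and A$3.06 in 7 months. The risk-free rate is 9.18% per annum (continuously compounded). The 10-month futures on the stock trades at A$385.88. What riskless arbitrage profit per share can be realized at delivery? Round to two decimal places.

PV(dividends) I = 1.95·e^(−0.0918·1/12) + 2.85·e^(−0.0918·5/12) + 3.06·e^(−0.0918·7/12) = 7.5786
Fair futures F* = (S − I)·e^(rT) = (358.59 − 7.5786)·e^0.076500 = 351.0114 × 1.079502 = 378.9175
Market A$385.88 > fair 378.9175: forward overpriced → cash-and-carry (borrow at r, buy the stock and collect the dividends, short the forward).
Profit at T = |F_mkt − F*| = |385.88 − 378.9175| = A$6.96 per share

A$6.96 per share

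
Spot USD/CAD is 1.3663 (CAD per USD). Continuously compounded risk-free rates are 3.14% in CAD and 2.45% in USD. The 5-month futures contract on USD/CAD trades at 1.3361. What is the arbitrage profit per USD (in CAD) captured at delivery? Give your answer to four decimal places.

0.0341 per USD (in CAD)

Fair futures: F* = S·e^(carry·T), with carry = (r_CAD − r_USD) = 0.0314 − 0.0245 = 0.0069
F* = 1.3663 · e^(0.0069 × 5/12) = 1.3663 · e^0.002875 = 1.3663 × 1.002879 = 1.3702
Market 1.3361 < fair 1.3702: forward underpriced → reverse cash-and-carry (short spot, go long the forward).
At maturity, profit = |F_mkt − F*| = |1.3361 − 1.3702| = 0.0341 per USD (in CAD)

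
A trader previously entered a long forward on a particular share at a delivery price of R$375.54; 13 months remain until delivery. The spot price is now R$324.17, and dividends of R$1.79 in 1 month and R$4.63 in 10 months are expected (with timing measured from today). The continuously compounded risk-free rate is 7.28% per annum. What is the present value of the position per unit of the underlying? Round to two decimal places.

PV(remaining dividends) I = 1.79·e^(−0.0728·1/12) + 4.63·e^(−0.0728·10/12) = 6.1366
Current forward F = (S − I)·e^(rT) = (324.17 − 6.1366)·e^(0.0728·13/12) = 318.0334 × 1.082060 = 344.1312
Value (long) = (F − K)·e^(−rT) = (344.1312 − 375.54) × 0.924163 = -29.0269
Value = -R$29.03

-R$29.03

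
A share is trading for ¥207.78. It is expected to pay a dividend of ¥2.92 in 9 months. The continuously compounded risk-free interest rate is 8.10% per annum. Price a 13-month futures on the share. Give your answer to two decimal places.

¥223.84

PV(dividends) I = 2.92·e^(−0.0810·9/12)
I = 2.7479
F = (S − I)·e^(rT) = (207.78 − 2.7479) · e^(0.0810·13/12)
= 205.0321 · e^0.087750 = 205.0321 × 1.091715 = ¥223.84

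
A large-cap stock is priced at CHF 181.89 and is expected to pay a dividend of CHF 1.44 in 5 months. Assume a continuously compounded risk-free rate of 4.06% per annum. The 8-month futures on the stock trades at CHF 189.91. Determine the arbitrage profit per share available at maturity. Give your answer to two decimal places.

PV(dividends) I = 1.44·e^(−0.0406·5/12) = 1.4158
Fair futures F* = (S − I)·e^(rT) = (181.89 − 1.4158)·e^0.027067 = 180.4742 × 1.027437 = 185.4259
Market CHF 189.91 > fair 185.4259: forward overpriced → cash-and-carry (borrow at r, buy the stock and collect the dividends, short the forward).
Profit at T = |F_mkt − F*| = |189.91 − 185.4259| = CHF 4.48 per share

CHF 4.48 per share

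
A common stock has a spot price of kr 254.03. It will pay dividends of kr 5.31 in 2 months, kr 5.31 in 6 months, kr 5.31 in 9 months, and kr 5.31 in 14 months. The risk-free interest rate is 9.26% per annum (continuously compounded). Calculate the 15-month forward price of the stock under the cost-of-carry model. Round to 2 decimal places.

PV(dividends) I = 5.31·e^(−0.0926·2/12) + 5.31·e^(−0.0926·6/12) + 5.31·e^(−0.0926·9/12) + 5.31·e^(−0.0926·14/12)
I = 5.2287 + 5.0698 + 4.9537 + 4.7662 = 20.0184
F = (S − I)·e^(rT) = (254.03 − 20.0184) · e^(0.0926·15/12)
= 234.0116 · e^0.115750 = 234.0116 × 1.122715 = kr 262.73

kr 262.73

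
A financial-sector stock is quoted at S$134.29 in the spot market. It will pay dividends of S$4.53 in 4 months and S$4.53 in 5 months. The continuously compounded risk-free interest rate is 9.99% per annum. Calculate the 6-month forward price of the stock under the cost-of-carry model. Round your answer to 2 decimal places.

PV(dividends) I = 4.53·e^(−0.0999·4/12) + 4.53·e^(−0.0999·5/12)
I = 4.3816 + 4.3453 = 8.7269
F = (S − I)·e^(rT) = (134.29 − 8.7269) · e^(0.0999·6/12)
= 125.5631 · e^0.049950 = 125.5631 × 1.051219 = S$131.99

S$131.99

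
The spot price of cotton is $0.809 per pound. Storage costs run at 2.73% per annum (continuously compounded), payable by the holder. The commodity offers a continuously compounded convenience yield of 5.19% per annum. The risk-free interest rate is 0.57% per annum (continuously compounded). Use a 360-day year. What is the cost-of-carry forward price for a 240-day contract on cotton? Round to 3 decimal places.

Net carry = r + u − y = 0.0057 + 0.0273 − 0.0519 = -0.0189
F = S·e^((r+u−y)T) = 0.809 · e^(-0.0189 × 240/360) = 0.809 · e^-0.012600
= 0.809 × 0.987479 = $0.799 per pound

$0.799 per pound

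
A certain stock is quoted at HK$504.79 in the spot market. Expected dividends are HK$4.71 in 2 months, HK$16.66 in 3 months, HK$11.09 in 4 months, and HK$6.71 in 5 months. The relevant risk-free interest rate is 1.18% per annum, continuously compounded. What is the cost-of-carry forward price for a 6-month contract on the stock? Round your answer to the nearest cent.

PV(dividends) I = 4.71·e^(−0.0118·2/12) + 16.66·e^(−0.0118·3/12) + 11.09·e^(−0.0118·4/12) + 6.71·e^(−0.0118·5/12)
I = 4.7007 + 16.6109 + 11.0465 + 6.6771 = 39.0352
F = (S − I)·e^(rT) = (504.79 − 39.0352) · e^(0.0118·6/12)
= 465.7548 · e^0.005900 = 465.7548 × 1.005917 = HK$468.51

HK$468.51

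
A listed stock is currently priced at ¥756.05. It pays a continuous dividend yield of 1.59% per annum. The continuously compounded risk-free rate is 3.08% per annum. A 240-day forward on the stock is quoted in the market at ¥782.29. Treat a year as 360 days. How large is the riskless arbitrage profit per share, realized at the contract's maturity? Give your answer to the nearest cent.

Fair forward: F* = S·e^(carry·T), with carry = (r − q) = 0.0308 − 0.0159 = 0.0149
F* = 756.05 · e^(0.0149 × 240/360) = 756.05 · e^0.009933 = 756.05 × 1.009982 = ¥763.5969
Market ¥782.29 > fair ¥763.5969: forward overpriced → cash-and-carry (buy spot, short the forward).
At maturity, profit = |F_mkt − F*| = |782.29 − 763.5969| = ¥18.69 per share

¥18.69 per share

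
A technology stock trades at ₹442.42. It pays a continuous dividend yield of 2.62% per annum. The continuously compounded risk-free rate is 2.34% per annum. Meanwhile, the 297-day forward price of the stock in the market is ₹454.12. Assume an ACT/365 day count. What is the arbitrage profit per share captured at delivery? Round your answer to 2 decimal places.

Fair forward: F* = S·e^(carry·T), with carry = (r − q) = 0.0234 − 0.0262 = -0.0028
F* = 442.42 · e^(-0.0028 × 297/365) = 442.42 · e^-0.002278 = 442.42 × 0.997725 = ₹441.4135
Market ₹454.12 > fair ₹441.4135: forward overpriced → cash-and-carry (buy spot, short the forward).
At maturity, profit = |F_mkt − F*| = |454.12 − 441.4135| = ₹12.71 per share

₹12.71 per share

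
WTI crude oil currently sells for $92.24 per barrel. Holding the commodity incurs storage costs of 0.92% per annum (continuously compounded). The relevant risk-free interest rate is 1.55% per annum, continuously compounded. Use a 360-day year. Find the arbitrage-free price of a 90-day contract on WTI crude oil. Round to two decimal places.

Net carry = r + u − y = 0.0155 + 0.0092 − 0.0000 = 0.0247
F = S·e^((r+u−y)T) = 92.24 · e^(0.0247 × 90/360) = 92.24 · e^0.006175
= 92.24 × 1.006194 = $92.81 per barrel

$92.81 per barrel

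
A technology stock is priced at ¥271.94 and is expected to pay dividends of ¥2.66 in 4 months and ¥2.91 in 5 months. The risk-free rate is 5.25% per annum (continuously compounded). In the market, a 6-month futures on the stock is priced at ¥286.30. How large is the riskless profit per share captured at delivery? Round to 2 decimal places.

PV(dividends) I = 2.66·e^(−0.0525·4/12) + 2.91·e^(−0.0525·5/12) = 5.4609
Fair futures F* = (S − I)·e^(rT) = (271.94 − 5.4609)·e^0.026250 = 266.4791 × 1.026598 = 273.5669
Market ¥286.30 > fair 273.5669: forward overpriced → cash-and-carry (borrow at r, buy the stock and collect the dividends, short the forward).
Profit at T = |F_mkt − F*| = |286.30 − 273.5669| = ¥12.73 per share

¥12.73 per share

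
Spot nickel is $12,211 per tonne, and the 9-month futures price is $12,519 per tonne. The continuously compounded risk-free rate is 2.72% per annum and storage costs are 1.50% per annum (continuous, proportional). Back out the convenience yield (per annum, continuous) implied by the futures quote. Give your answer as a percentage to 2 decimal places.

F = S·e^((r+u−y)T) ⇒ (r+u−y) = ln(F/S)/T
ln(12519/12211) = 0.024910; /T ⇒ 0.033213
y = r + u − ln(F/S)/T = 0.0272 + 0.0150 − 0.033213 = 0.008987
y = 0.90%

0.90%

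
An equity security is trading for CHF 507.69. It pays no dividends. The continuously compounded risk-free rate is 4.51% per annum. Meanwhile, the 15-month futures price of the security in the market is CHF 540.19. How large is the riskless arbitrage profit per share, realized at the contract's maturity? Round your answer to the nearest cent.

CHF 3.06 per share

Fair futures: F* = S·e^(carry·T), with carry = r = 0.0451
F* = 507.69 · e^(0.0451 × 15/12) = 507.69 · e^0.056375 = 507.69 × 1.057994 = CHF 537.1330
Market CHF 540.19 > fair CHF 537.1330: forward overpriced → cash-and-carry (buy spot, short the forward).
At maturity, profit = |F_mkt − F*| = |540.19 − 537.1330| = CHF 3.06 per share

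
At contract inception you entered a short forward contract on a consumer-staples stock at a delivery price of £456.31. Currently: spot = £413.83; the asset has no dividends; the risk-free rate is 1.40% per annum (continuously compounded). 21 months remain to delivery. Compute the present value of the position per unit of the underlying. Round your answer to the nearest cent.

Current fair forward for the remaining 21 months: F = S·e^(r·T), r = 0.0140
F = 413.83 · e^(0.0140 × 21/12) = 413.83 × 1.024803 = 424.0942
Value of long forward = (F − K)·e^(−rT) = (424.0942 − 456.31) · e^(−0.0140·21/12)
= -32.2158 × 0.975798 = -31.44
Short position value = −(long value) = £31.44

£31.44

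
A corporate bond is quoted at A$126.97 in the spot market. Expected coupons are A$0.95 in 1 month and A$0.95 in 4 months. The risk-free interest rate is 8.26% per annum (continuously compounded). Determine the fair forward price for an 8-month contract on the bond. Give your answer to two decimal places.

PV(coupons) I = 0.95·e^(−0.0826·1/12) + 0.95·e^(−0.0826·4/12)
I = 0.9435 + 0.9242 = 1.8677
F = (S − I)·e^(rT) = (126.97 − 1.8677) · e^(0.0826·8/12)
= 125.1023 · e^0.055067 = 125.1023 × 1.056611 = A$132.18

A$132.18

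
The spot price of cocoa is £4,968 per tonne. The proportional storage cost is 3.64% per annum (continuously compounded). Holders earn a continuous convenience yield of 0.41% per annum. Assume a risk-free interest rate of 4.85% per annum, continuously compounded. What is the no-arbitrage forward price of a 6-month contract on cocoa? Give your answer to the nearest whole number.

£5,173 per tonne

Net carry = r + u − y = 0.0485 + 0.0364 − 0.0041 = 0.0808
F = S·e^((r+u−y)T) = 4968 · e^(0.0808 × 6/12) = 4968 · e^0.040400
= 4968 × 1.041227 = £5,173 per tonne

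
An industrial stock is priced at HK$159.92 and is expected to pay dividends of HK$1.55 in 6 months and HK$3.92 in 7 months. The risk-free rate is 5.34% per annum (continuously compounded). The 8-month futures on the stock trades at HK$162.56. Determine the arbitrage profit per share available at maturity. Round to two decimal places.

HK$2.35 per share

PV(dividends) I = 1.55·e^(−0.0534·6/12) + 3.92·e^(−0.0534·7/12) = 5.3089
Fair futures F* = (S − I)·e^(rT) = (159.92 − 5.3089)·e^0.035600 = 154.6111 × 1.036241 = 160.2144
Market HK$162.56 > fair 160.2144: forward overpriced → cash-and-carry (borrow at r, buy the stock and collect the dividends, short the forward).
Profit at T = |F_mkt − F*| = |162.56 − 160.2144| = HK$2.35 per share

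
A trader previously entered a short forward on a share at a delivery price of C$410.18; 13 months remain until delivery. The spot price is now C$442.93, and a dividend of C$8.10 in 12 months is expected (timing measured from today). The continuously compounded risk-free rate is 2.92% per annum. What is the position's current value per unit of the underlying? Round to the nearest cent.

PV(remaining dividends) I = 8.10·e^(−0.0292·12/12) = 7.8669
Current forward F = (S − I)·e^(rT) = (442.93 − 7.8669)·e^(0.0292·13/12) = 435.0631 × 1.032139 = 449.0456
Value (long) = (F − K)·e^(−rT) = (449.0456 − 410.18) × 0.968862 = 37.6554
Short position value = −(long value) = -C$37.66

-C$37.66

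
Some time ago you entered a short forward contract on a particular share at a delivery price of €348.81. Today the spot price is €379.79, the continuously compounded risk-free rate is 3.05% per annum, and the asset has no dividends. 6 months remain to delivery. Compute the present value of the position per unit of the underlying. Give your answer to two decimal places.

-€36.26

Current fair forward for the remaining 6 months: F = S·e^(r·T), r = 0.0305
F = 379.79 · e^(0.0305 × 6/12) = 379.79 × 1.015367 = 385.6262
Value of long forward = (F − K)·e^(−rT) = (385.6262 − 348.81) · e^(−0.0305·6/12)
= 36.8162 × 0.984866 = 36.26
Short position value = −(long value) = -€36.26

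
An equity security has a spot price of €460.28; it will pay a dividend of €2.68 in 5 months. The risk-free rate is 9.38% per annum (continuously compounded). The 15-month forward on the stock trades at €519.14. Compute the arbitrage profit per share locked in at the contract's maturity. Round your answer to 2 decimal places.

PV(dividends) I = 2.68·e^(−0.0938·5/12) = 2.5773
Fair forward F* = (S − I)·e^(rT) = (460.28 − 2.5773)·e^0.117250 = 457.7027 × 1.124400 = 514.6409
Market €519.14 > fair 514.6409: forward overpriced → cash-and-carry (borrow at r, buy the stock and collect the dividends, short the forward).
Profit at T = |F_mkt − F*| = |519.14 − 514.6409| = €4.50 per share

€4.50 per share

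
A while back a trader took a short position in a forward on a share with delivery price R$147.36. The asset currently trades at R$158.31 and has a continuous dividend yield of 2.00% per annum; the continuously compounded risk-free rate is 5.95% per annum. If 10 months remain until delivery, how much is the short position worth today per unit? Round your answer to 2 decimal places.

Current fair forward for the remaining 10 months: F = S·e^((r − q)·T), (r − q) = 0.0595 − 0.0200 = 0.0395
F = 158.31 · e^(0.0395 × 10/12) = 158.31 × 1.033464 = 163.6077
Value of long forward = (F − K)·e^(−rT) = (163.6077 − 147.36) · e^(−0.0595·10/12)
= 16.2477 × 0.951626 = 15.46
Short position value = −(long value) = -R$15.46

-R$15.46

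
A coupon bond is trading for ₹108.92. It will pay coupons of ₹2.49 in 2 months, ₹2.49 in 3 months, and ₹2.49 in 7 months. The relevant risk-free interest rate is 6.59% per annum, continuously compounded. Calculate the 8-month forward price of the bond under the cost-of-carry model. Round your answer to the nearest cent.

₹106.18

PV(coupons) I = 2.49·e^(−0.0659·2/12) + 2.49·e^(−0.0659·3/12) + 2.49·e^(−0.0659·7/12)
I = 2.4628 + 2.4493 + 2.3961 = 7.3082
F = (S − I)·e^(rT) = (108.92 − 7.3082) · e^(0.0659·8/12)
= 101.6118 · e^0.043933 = 101.6118 × 1.044912 = ₹106.18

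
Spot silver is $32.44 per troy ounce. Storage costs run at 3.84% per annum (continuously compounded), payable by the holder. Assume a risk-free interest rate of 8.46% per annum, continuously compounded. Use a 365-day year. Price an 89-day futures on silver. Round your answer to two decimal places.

Net carry = r + u − y = 0.0846 + 0.0384 − 0.0000 = 0.1230
F = S·e^((r+u−y)T) = 32.44 · e^(0.1230 × 89/365) = 32.44 · e^0.029992
= 32.44 × 1.030446 = $33.43 per troy ounce

$33.43 per troy ounce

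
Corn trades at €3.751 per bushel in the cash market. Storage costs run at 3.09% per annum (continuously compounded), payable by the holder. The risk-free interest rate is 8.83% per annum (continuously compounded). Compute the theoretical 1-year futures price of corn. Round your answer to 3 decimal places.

Net carry = r + u − y = 0.0883 + 0.0309 − 0.0000 = 0.1192
F = S·e^((r+u−y)T) = 3.751 · e^(0.1192 × 1) = 3.751 · e^0.119200
= 3.751 × 1.126595 = €4.226 per bushel

€4.226 per bushel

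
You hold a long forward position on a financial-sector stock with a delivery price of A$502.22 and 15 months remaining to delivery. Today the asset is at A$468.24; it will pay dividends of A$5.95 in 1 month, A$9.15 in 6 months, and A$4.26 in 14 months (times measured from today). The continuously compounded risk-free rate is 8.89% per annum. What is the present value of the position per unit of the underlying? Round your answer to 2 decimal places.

A$0.34

PV(remaining dividends) I = 5.95·e^(−0.0889·1/12) + 9.15·e^(−0.0889·6/12) + 4.26·e^(−0.0889·14/12) = 18.4986
Current forward F = (S − I)·e^(rT) = (468.24 − 18.4986)·e^(0.0889·15/12) = 449.7414 × 1.117535 = 502.6018
Value (long) = (F − K)·e^(−rT) = (502.6018 − 502.22) × 0.894827 = 0.3416
Value = A$0.34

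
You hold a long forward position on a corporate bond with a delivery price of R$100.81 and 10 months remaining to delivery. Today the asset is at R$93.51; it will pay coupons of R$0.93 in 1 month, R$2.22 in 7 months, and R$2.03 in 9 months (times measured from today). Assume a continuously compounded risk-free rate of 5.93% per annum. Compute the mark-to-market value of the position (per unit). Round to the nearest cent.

PV(remaining coupons) I = 0.93·e^(−0.0593·1/12) + 2.22·e^(−0.0593·7/12) + 2.03·e^(−0.0593·9/12) = 5.0116
Current forward F = (S − I)·e^(rT) = (93.51 − 5.0116)·e^(0.0593·10/12) = 88.4984 × 1.050658 = 92.9816
Value (long) = (F − K)·e^(−rT) = (92.9816 − 100.81) × 0.951784 = -7.4509
Value = -R$7.45

-R$7.45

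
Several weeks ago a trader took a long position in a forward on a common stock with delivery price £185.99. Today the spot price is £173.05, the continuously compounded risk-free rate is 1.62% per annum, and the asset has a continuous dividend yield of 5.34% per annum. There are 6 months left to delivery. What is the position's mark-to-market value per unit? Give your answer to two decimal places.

-£16.00

Current fair forward for the remaining 6 months: F = S·e^((r − q)·T), (r − q) = 0.0162 − 0.0534 = -0.0372
F = 173.05 · e^(-0.0372 × 6/12) = 173.05 × 0.981572 = 169.8610
Value of long forward = (F − K)·e^(−rT) = (169.8610 − 185.99) · e^(−0.0162·6/12)
= -16.1290 × 0.991933 = -16.00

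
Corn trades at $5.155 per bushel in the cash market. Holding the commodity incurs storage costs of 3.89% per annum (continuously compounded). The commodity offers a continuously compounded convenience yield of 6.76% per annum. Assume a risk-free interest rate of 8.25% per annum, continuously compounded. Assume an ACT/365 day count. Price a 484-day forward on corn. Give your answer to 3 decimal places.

$5.536 per bushel

Net carry = r + u − y = 0.0825 + 0.0389 − 0.0676 = 0.0538
F = S·e^((r+u−y)T) = 5.155 · e^(0.0538 × 484/365) = 5.155 · e^0.071340
= 5.155 × 1.073946 = $5.536 per bushel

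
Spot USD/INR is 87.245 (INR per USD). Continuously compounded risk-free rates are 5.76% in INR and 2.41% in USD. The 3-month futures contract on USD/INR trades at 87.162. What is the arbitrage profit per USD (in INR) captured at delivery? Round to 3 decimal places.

0.817 per USD (in INR)

Fair futures: F* = S·e^(carry·T), with carry = (r_INR − r_USD) = 0.0576 − 0.0241 = 0.0335
F* = 87.245 · e^(0.0335 × 3/12) = 87.245 · e^0.008375 = 87.245 × 1.008410 = 87.9787
Market 87.162 < fair 87.9787: forward underpriced → reverse cash-and-carry (short spot, go long the forward).
At maturity, profit = |F_mkt − F*| = |87.162 − 87.9787| = 0.817 per USD (in INR)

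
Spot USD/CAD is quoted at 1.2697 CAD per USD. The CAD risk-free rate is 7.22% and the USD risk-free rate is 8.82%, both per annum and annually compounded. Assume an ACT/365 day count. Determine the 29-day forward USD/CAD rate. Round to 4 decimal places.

1.2682

By covered interest parity, F = S · (1+r_CAD)^T / (1+r_USD)^T
= 1.2697 × 1.005554 / 1.006738 = 1.2697 × 0.998824
F = 1.2682 CAD per USD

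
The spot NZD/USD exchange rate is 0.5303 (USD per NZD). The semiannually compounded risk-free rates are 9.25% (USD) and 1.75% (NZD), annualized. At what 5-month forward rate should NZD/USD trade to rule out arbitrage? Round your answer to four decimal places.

By covered interest parity, F = S · (1+r_USD/2)^(2T) / (1+r_NZD/2)^(2T)
= 0.5303 × 1.038396 / 1.007286 = 0.5303 × 1.030885
F = 0.5467 USD per NZD

0.5467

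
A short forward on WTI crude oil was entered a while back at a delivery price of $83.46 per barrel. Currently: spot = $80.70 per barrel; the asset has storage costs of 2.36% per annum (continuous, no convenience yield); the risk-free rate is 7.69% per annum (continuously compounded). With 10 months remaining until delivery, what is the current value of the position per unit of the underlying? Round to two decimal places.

-$4.02 per barrel

Current fair forward for the remaining 10 months: F = S·e^((r + u)·T), (r + u) = 0.0769 + 0.0236 = 0.1005
F = 80.70 · e^(0.1005 × 10/12) = 80.70 × 1.087357 = 87.7497
Value of long forward = (F − K)·e^(−rT) = (87.7497 − 83.46) · e^(−0.0769·10/12)
= 4.2897 × 0.937927 = 4.02
Short position value = −(long value) = -$4.02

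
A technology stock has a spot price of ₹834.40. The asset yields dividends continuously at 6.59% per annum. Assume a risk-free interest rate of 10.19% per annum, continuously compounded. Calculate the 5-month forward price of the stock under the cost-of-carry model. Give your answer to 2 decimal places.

F = S·e^((r − q)T) = 834.40 · e^((0.1019 − 0.0659) × 5/12)
= 834.40 · e^0.015000 = 834.40 × 1.015113
F = ₹847.01

₹847.01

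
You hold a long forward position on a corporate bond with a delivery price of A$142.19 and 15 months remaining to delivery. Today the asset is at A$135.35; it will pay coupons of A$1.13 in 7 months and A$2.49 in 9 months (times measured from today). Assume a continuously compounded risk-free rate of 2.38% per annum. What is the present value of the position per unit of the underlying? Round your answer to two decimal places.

PV(remaining coupons) I = 1.13·e^(−0.0238·7/12) + 2.49·e^(−0.0238·9/12) = 3.5604
Current forward F = (S − I)·e^(rT) = (135.35 − 3.5604)·e^(0.0238·15/12) = 131.7896 × 1.030197 = 135.7693
Value (long) = (F − K)·e^(−rT) = (135.7693 − 142.19) × 0.970688 = -6.2325
Value = -A$6.23

-A$6.23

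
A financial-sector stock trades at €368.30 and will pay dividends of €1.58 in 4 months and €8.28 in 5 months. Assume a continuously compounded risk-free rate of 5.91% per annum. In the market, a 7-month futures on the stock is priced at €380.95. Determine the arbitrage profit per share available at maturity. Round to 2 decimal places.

PV(dividends) I = 1.58·e^(−0.0591·4/12) + 8.28·e^(−0.0591·5/12) = 9.6278
Fair futures F* = (S − I)·e^(rT) = (368.30 − 9.6278)·e^0.034475 = 358.6722 × 1.035076 = 371.2530
Market €380.95 > fair 371.2530: forward overpriced → cash-and-carry (borrow at r, buy the stock and collect the dividends, short the forward).
Profit at T = |F_mkt − F*| = |380.95 − 371.2530| = €9.70 per share

€9.70 per share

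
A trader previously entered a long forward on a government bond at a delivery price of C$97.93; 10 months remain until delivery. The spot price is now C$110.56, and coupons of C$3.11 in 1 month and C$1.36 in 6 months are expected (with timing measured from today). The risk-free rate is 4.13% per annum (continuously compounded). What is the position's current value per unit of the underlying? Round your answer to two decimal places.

PV(remaining coupons) I = 3.11·e^(−0.0413·1/12) + 1.36·e^(−0.0413·6/12) = 4.4315
Current forward F = (S − I)·e^(rT) = (110.56 − 4.4315)·e^(0.0413·10/12) = 106.1285 × 1.035016 = 109.8447
Value (long) = (F − K)·e^(−rT) = (109.8447 − 97.93) × 0.966169 = 11.5116
Value = C$11.51

C$11.51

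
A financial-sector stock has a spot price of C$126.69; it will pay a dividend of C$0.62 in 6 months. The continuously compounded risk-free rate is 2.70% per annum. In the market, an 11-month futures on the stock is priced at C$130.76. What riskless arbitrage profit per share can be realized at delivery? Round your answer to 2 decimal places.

C$1.52 per share

PV(dividends) I = 0.62·e^(−0.0270·6/12) = 0.6117
Fair futures F* = (S − I)·e^(rT) = (126.69 − 0.6117)·e^0.024750 = 126.0783 × 1.025059 = 129.2377
Market C$130.76 > fair 129.2377: forward overpriced → cash-and-carry (borrow at r, buy the stock and collect the dividends, short the forward).
Profit at T = |F_mkt − F*| = |130.76 − 129.2377| = C$1.52 per share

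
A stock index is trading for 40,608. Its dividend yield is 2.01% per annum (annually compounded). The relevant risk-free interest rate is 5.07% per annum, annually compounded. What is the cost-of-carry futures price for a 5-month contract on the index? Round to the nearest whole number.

41,111

F = S · (1+r)^T / (1+q)^T
= 40608 × 1.020821 / 1.008326 = 40608 × 1.012392
F = 41,111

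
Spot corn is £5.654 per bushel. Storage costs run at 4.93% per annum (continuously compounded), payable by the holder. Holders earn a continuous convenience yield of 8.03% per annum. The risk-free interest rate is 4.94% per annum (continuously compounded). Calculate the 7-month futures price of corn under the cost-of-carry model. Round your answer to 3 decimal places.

Net carry = r + u − y = 0.0494 + 0.0493 − 0.0803 = 0.0184
F = S·e^((r+u−y)T) = 5.654 · e^(0.0184 × 7/12) = 5.654 · e^0.010733
= 5.654 × 1.010791 = £5.715 per bushel

£5.715 per bushel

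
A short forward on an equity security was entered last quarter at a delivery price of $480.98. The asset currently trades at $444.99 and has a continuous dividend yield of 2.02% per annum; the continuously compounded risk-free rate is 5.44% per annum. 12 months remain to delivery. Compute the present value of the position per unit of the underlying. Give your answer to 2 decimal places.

$19.42

Current fair forward for the remaining 12 months: F = S·e^((r − q)·T), (r − q) = 0.0544 − 0.0202 = 0.0342
F = 444.99 · e^(0.0342 × 12/12) = 444.99 × 1.034792 = 460.4721
Value of long forward = (F − K)·e^(−rT) = (460.4721 − 480.98) · e^(−0.0544·12/12)
= -20.5079 × 0.947053 = -19.42
Short position value = −(long value) = $19.42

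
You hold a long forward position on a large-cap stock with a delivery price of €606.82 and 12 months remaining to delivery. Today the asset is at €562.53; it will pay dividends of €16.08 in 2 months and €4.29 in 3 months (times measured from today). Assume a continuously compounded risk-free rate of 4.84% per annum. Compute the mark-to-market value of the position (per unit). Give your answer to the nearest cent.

PV(remaining dividends) I = 16.08·e^(−0.0484·2/12) + 4.29·e^(−0.0484·3/12) = 20.1892
Current forward F = (S − I)·e^(rT) = (562.53 − 20.1892)·e^(0.0484·12/12) = 542.3408 × 1.049590 = 569.2355
Value (long) = (F − K)·e^(−rT) = (569.2355 − 606.82) × 0.952753 = -35.8087
Value = -€35.81

-€35.81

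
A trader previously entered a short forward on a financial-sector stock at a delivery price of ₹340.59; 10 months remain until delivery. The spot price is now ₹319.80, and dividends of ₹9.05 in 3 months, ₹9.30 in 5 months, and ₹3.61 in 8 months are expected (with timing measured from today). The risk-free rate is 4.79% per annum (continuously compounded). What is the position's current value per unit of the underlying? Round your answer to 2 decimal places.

₹29.02

PV(remaining dividends) I = 9.05·e^(−0.0479·3/12) + 9.30·e^(−0.0479·5/12) + 3.61·e^(−0.0479·8/12) = 21.5550
Current forward F = (S − I)·e^(rT) = (319.80 − 21.5550)·e^(0.0479·10/12) = 298.2450 × 1.040724 = 310.3907
Value (long) = (F − K)·e^(−rT) = (310.3907 − 340.59) × 0.960870 = -29.0176
Short position value = −(long value) = ₹29.02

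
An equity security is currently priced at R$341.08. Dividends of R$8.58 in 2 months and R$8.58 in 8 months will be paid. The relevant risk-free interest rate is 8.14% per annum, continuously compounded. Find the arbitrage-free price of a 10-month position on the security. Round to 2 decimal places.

PV(dividends) I = 8.58·e^(−0.0814·2/12) + 8.58·e^(−0.0814·8/12)
I = 8.4644 + 8.1268 = 16.5912
F = (S − I)·e^(rT) = (341.08 − 16.5912) · e^(0.0814·10/12)
= 324.4888 · e^0.067833 = 324.4888 × 1.070187 = R$347.26

R$347.26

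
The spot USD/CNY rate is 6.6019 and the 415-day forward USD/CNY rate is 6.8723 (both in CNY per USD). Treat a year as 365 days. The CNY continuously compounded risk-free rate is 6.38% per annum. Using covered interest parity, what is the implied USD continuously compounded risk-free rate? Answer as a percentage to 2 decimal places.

F = S·e^((r_CNY − r_USD)T) ⇒ r_USD = r_CNY − ln(F/S)/T
ln(6.8723/6.6019) = 0.040141; /(415/365) = 0.035305
r_USD = 0.0638 − 0.035305 = 0.028495
r_USD = 2.85%

2.85%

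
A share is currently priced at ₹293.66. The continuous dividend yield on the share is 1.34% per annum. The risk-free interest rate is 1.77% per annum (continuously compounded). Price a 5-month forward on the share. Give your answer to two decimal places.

F = S·e^((r − q)T) = 293.66 · e^((0.0177 − 0.0134) × 5/12)
= 293.66 · e^0.001792 = 293.66 × 1.001794
F = ₹294.19

₹294.19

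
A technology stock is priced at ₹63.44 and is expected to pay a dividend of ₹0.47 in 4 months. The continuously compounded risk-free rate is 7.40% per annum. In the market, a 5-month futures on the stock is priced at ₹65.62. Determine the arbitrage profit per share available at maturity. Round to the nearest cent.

PV(dividends) I = 0.47·e^(−0.0740·4/12) = 0.4585
Fair futures F* = (S − I)·e^(rT) = (63.44 − 0.4585)·e^0.030833 = 62.9815 × 1.031313 = 64.9536
Market ₹65.62 > fair 64.9536: forward overpriced → cash-and-carry (borrow at r, buy the stock and collect the dividends, short the forward).
Profit at T = |F_mkt − F*| = |65.62 − 64.9536| = ₹0.67 per share

₹0.67 per share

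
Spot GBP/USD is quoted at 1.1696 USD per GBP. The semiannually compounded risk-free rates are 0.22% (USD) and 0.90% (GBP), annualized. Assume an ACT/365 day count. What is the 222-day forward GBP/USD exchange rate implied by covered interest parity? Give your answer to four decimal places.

By covered interest parity, F = S · (1+r_USD/2)^(2T) / (1+r_GBP/2)^(2T)
= 1.1696 × 1.001338 / 1.005477 = 1.1696 × 0.995884
F = 1.1648 USD per GBP

1.1648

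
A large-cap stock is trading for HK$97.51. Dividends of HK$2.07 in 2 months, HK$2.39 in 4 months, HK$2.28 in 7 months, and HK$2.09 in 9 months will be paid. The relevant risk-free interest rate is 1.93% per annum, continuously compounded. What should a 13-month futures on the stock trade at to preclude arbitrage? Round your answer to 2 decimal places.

HK$90.63

PV(dividends) I = 2.07·e^(−0.0193·2/12) + 2.39·e^(−0.0193·4/12) + 2.28·e^(−0.0193·7/12) + 2.09·e^(−0.0193·9/12)
I = 2.0634 + 2.3747 + 2.2545 + 2.0600 = 8.7526
F = (S − I)·e^(rT) = (97.51 − 8.7526) · e^(0.0193·13/12)
= 88.7574 · e^0.020908 = 88.7574 × 1.021128 = HK$90.63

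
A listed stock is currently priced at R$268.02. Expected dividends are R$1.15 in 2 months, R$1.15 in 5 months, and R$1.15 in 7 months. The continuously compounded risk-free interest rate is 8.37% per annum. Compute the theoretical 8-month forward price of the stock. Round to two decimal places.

PV(dividends) I = 1.15·e^(−0.0837·2/12) + 1.15·e^(−0.0837·5/12) + 1.15·e^(−0.0837·7/12)
I = 1.1341 + 1.1106 + 1.0952 = 3.3399
F = (S − I)·e^(rT) = (268.02 − 3.3399) · e^(0.0837·8/12)
= 264.6801 · e^0.055800 = 264.6801 × 1.057386 = R$279.87

R$279.87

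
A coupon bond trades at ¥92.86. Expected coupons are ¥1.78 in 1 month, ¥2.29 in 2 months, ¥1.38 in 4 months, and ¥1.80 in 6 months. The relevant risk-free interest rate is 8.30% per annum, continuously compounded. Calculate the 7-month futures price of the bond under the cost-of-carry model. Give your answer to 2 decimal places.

¥90.02

PV(coupons) I = 1.78·e^(−0.0830·1/12) + 2.29·e^(−0.0830·2/12) + 1.38·e^(−0.0830·4/12) + 1.80·e^(−0.0830·6/12)
I = 1.7677 + 2.2585 + 1.3423 + 1.7268 = 7.0953
F = (S − I)·e^(rT) = (92.86 − 7.0953) · e^(0.0830·7/12)
= 85.7647 · e^0.048417 = 85.7647 × 1.049608 = ¥90.02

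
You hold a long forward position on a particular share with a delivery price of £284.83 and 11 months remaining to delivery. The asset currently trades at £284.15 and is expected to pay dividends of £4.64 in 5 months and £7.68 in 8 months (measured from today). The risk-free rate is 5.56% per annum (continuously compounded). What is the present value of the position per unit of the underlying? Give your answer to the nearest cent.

£1.54

PV(remaining dividends) I = 4.64·e^(−0.0556·5/12) + 7.68·e^(−0.0556·8/12) = 11.9343
Current forward F = (S − I)·e^(rT) = (284.15 − 11.9343)·e^(0.0556·11/12) = 272.2157 × 1.052288 = 286.4493
Value (long) = (F − K)·e^(−rT) = (286.4493 − 284.83) × 0.950310 = 1.5388
Value = £1.54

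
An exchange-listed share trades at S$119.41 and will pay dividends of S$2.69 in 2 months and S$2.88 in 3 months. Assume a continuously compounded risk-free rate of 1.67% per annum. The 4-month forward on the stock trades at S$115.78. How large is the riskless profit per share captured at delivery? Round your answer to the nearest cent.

S$1.28 per share

PV(dividends) I = 2.69·e^(−0.0167·2/12) + 2.88·e^(−0.0167·3/12) = 5.5505
Fair forward F* = (S − I)·e^(rT) = (119.41 − 5.5505)·e^0.005567 = 113.8595 × 1.005583 = 114.4952
Market S$115.78 > fair 114.4952: forward overpriced → cash-and-carry (borrow at r, buy the stock and collect the dividends, short the forward).
Profit at T = |F_mkt − F*| = |115.78 − 114.4952| = S$1.28 per share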